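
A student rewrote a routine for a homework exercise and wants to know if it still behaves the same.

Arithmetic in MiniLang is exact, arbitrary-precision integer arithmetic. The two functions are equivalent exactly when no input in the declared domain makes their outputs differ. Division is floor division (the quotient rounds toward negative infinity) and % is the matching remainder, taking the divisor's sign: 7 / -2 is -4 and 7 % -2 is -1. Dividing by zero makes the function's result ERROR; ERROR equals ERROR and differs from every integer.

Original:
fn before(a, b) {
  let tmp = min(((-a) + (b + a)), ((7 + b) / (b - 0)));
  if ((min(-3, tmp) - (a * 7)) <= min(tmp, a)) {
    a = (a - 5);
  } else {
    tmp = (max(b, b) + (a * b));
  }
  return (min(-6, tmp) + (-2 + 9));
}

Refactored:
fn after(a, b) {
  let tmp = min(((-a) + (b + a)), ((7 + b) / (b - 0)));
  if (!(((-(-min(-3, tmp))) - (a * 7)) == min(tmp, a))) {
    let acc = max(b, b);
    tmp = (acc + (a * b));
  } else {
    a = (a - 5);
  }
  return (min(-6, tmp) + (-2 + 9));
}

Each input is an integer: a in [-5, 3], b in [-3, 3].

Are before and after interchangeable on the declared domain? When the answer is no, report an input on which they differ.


At a=2, b=-3: before gives 1, after gives -2.
verdict: not equivalent; witness: a=2, b=-3


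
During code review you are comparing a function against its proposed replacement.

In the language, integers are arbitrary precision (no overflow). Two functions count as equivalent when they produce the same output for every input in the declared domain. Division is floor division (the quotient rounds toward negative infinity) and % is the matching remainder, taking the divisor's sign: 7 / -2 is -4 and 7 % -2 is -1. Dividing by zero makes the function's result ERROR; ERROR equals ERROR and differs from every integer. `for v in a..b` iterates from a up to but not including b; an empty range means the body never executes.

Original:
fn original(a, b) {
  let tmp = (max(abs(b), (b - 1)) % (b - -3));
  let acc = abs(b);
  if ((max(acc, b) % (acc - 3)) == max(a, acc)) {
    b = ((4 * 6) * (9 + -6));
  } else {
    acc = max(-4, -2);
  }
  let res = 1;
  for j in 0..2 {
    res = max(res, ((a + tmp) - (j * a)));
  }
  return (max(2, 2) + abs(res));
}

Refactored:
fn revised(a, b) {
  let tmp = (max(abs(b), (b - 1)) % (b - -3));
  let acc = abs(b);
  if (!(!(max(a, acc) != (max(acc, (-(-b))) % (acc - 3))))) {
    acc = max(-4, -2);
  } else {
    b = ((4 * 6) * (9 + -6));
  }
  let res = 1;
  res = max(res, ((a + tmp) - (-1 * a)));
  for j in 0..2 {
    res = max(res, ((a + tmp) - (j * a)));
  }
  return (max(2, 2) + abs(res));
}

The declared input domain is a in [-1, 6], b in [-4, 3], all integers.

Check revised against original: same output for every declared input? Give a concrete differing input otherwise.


Input a=1, b=-4: 3 from original versus 4 from revised.
verdict: not equivalent; witness: a=1, b=-4


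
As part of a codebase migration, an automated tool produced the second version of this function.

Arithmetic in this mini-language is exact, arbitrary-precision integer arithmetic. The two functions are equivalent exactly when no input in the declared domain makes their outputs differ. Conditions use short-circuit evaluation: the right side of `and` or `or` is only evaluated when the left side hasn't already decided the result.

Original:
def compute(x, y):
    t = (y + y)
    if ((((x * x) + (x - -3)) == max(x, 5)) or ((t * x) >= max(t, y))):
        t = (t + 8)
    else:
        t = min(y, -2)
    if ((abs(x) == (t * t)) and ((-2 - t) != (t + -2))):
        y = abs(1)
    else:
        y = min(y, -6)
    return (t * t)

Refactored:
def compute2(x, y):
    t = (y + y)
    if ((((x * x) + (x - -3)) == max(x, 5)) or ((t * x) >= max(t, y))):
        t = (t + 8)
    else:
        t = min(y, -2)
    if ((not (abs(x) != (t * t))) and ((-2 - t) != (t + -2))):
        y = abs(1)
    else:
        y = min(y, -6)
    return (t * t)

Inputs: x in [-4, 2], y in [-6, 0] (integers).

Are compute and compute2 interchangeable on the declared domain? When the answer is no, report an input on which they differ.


Reading the diff, among the changes: boolean connective usage differs, comparison usage differs.
Spot check at x=2, y=-3 — compute: t = -6; ((((x * x) + (x - -3)) == max(x, 5)) or ((t * x) >= max(t, y))) -> false; t = -3; ((abs(x) == (t * t)) and ((-2 - t) != (t + -2))) -> false; y = -6; return 9. compute2: t = -6; ((((x * x) + (x - -3)) == max(x, 5)) or ((t * x) >= max(t, y))) -> false; t = -3; ((not (abs(x) != (t * t))) and ((-2 - t) != (t + -2))) -> false; y = -6; return 9. Both give 9.
Every one of the 49 inputs gives matching results.
verdict: equivalent


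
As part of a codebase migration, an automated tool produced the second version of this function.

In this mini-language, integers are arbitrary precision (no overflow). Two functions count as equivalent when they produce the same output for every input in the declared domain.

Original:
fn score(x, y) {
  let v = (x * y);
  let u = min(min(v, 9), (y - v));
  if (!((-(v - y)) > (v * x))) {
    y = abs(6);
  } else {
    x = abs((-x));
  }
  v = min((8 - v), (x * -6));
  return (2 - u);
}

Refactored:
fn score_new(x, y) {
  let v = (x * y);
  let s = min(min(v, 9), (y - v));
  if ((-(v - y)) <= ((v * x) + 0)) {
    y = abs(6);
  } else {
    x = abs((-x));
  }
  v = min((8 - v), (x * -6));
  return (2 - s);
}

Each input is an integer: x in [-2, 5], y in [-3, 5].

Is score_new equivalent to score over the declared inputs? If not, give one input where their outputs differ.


Reading the diff, among the changes: constant usage differs, arithmetic usage differs, comparison usage differs, local variable names differ, boolean connective usage differs.
Tracing x=2, y=-2: score: v := -4 | u := -4 | (!((-(v - y)) > (v * x))): false | x := 2 | v := -12 | result 6 | score_new: v := -4 | s := -4 | ((-(v - y)) <= ((v * x) + 0)): false | x := 2 | v := -12 | result 6 — matching result 6.
Every one of the 72 inputs gives matching results.
verdict: equivalent


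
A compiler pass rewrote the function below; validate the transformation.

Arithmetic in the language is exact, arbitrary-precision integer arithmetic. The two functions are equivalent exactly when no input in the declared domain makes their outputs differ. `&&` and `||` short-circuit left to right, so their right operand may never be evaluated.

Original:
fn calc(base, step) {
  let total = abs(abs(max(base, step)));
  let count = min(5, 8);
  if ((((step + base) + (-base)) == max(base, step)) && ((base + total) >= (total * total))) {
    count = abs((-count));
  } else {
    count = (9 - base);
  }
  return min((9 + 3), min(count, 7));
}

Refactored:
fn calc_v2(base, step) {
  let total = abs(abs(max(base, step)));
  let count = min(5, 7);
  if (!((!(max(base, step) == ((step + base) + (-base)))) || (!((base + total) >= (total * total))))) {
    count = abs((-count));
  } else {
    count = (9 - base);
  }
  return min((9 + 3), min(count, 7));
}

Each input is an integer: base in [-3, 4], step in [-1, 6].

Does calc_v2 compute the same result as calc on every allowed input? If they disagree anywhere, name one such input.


Equivalent. The suspicious edit (`8` became `7`) never changes the result for any input inside the declared domain.
Across all 64 domain points the two functions coincide.
Tracing base=4, step=-1: calc: total = 4; count = 5; ((((step + base) + (-base)) == max(base, step)) && ((base + total) >= (total * total))) -> false; count = 5; return 5 | calc_v2: total = 4; count = 5; (!((!(max(base, step) == ((step + base) + (-base)))) || (!((base + total) >= (total * total))))) -> false; count = 5; return 5 — matching result 5.
verdict: equivalent


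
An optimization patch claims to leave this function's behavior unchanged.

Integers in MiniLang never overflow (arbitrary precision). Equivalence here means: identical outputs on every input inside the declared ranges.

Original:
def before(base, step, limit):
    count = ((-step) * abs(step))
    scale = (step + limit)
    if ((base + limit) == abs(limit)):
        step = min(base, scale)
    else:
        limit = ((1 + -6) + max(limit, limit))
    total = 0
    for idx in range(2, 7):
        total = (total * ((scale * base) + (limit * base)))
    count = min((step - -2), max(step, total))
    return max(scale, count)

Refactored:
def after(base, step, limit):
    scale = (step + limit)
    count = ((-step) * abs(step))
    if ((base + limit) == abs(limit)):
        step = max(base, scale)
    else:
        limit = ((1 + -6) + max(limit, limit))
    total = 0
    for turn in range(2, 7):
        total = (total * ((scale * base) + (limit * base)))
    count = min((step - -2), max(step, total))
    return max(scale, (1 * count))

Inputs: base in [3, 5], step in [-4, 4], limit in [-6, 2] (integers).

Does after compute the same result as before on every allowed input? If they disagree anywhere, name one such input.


Take base=4, step=-4, limit=-2.
before: count becomes 16; next scale becomes -6; next ((base + limit) == abs(limit)) evaluates to true; next step becomes -6; next total becomes 0; next at idx=2:; next total becomes 0; next at idx=3:; next total becomes 0; next at idx=4:; next total becomes 0; next at idx=5:; next total becomes 0; next at idx=6:; next total becomes 0; next count becomes -4; next final value -4
after: scale becomes -6; next count becomes 16; next ((base + limit) == abs(limit)) evaluates to true; next step becomes 4; next total becomes 0; next at turn=2:; next total becomes 0; next at turn=3:; next total becomes 0; next at turn=4:; next total becomes 0; next at turn=5:; next total becomes 0; next at turn=6:; next total becomes 0; next count becomes 4; next final value 4
-4 != 4, so the rewrite changes behavior.
verdict: not equivalent; witness: base=4, step=-4, limit=-2


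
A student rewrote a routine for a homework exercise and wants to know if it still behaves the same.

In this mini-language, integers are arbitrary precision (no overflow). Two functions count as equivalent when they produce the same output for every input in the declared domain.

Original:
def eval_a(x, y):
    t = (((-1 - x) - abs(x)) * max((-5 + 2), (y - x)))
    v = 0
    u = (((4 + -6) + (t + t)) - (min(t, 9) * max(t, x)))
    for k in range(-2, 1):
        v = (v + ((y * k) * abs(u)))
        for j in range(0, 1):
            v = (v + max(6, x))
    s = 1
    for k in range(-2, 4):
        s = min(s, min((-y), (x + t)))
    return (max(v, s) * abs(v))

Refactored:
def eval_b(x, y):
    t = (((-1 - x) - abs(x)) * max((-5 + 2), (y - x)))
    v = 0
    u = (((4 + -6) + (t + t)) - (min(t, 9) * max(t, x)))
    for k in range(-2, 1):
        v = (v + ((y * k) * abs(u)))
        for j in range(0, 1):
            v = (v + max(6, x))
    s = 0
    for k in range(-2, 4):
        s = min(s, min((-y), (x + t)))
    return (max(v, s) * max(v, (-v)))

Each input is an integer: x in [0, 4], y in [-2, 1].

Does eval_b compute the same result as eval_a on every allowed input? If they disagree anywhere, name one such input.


Equivalent. The edit looks behavioral (`1` became `0`), but over these ranges it never changes the outcome.
Checked all 20 inputs in the declared domain: the outputs agree on every one.
Spot check at x=0, y=-2 — eval_a: t=2, then v=0, then u=-2, then (k=-2), then v=8, then (j=0), then v=14, then (k=-1), then v=18, then (j=0), then v=24, then (k=0), then v=24, then (j=0), then v=30, then s=1, then (k=-2), then s=1, then (k=-1), then s=1, then (k=0), then s=1, then (k=1), then s=1, then (k=2), then s=1, then (k=3), then s=1, then returns 900. eval_b: t=2, then v=0, then u=-2, then (k=-2), then v=8, then (j=0), then v=14, then (k=-1), then v=18, then (j=0), then v=24, then (k=0), then v=24, then (j=0), then v=30, then s=0, then (k=-2), then s=0, then (k=-1), then s=0, then (k=0), then s=0, then (k=1), then s=0, then (k=2), then s=0, then (k=3), then s=0, then returns 900. Both give 900.
verdict: equivalent


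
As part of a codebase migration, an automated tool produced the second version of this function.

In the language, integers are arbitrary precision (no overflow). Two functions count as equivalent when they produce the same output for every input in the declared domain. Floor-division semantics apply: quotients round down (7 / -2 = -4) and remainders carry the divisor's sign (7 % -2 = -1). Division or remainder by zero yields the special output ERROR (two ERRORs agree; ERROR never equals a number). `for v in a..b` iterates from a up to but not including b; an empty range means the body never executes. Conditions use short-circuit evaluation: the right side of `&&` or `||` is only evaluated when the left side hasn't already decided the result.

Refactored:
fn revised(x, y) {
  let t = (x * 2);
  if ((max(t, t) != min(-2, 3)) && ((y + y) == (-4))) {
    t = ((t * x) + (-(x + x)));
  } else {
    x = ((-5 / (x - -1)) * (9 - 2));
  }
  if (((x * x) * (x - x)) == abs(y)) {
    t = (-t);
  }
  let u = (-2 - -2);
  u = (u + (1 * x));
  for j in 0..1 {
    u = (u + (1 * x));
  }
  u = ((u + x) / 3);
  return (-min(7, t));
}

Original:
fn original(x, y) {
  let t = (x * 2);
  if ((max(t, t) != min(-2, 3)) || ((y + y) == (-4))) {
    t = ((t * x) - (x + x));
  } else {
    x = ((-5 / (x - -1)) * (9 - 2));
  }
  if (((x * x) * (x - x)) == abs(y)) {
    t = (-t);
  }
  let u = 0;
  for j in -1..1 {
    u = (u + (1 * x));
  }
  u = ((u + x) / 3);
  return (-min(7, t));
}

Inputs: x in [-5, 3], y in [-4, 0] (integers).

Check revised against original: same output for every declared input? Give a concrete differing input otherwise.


These are not equivalent — on x=-5, y=-4 the outputs split (-7 vs 10).
original: t becomes -10; next ((max(t, t) != min(-2, 3)) || ((y + y) == (-4))) evaluates to true; next t becomes 60; next (((x * x) * (x - x)) == abs(y)) evaluates to false; next u becomes 0; next at j=-1:; next u becomes -5; next at j=0:; next u becomes -10; next u becomes -5; next final value -7
revised: t becomes -10; next ((max(t, t) != min(-2, 3)) && ((y + y) == (-4))) evaluates to false; next x becomes 7; next (((x * x) * (x - x)) == abs(y)) evaluates to false; next u becomes 0; next u becomes 7; next at j=0:; next u becomes 14; next u becomes 7; next final value 10
verdict: not equivalent; witness: x=-5, y=-4


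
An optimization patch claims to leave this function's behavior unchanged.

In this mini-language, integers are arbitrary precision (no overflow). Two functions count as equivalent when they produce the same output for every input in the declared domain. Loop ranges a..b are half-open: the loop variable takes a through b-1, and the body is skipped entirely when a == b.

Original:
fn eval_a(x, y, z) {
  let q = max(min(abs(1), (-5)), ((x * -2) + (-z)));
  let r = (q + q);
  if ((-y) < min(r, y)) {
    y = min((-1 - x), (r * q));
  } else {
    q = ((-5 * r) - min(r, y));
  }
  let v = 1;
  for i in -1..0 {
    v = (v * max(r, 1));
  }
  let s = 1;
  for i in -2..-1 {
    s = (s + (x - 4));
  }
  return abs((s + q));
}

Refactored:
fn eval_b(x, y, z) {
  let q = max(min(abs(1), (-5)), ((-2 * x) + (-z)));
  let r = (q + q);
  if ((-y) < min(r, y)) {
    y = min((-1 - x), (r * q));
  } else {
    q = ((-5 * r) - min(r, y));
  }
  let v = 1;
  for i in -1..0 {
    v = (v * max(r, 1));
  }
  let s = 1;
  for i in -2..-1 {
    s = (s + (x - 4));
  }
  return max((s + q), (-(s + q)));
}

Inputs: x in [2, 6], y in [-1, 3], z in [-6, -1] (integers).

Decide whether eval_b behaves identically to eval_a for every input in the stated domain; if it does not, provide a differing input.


Reading the diff, among the changes: min/max/abs usage differs; arithmetic usage differs.
One worked example (x=2, y=0, z=-1) — eval_a: q=-3, then r=-6, then ((-y) < min(r, y)) is false, then q=36, then v=1, then (i=-1), then v=1, then s=1, then (i=-2), then s=-1, then returns 35; eval_b: q=-3, then r=-6, then ((-y) < min(r, y)) is false, then q=36, then v=1, then (i=-1), then v=1, then s=1, then (i=-2), then s=-1, then returns 35; agreement on 35.
Checked all 150 inputs in the declared domain: the outputs agree on every one.
verdict: equivalent


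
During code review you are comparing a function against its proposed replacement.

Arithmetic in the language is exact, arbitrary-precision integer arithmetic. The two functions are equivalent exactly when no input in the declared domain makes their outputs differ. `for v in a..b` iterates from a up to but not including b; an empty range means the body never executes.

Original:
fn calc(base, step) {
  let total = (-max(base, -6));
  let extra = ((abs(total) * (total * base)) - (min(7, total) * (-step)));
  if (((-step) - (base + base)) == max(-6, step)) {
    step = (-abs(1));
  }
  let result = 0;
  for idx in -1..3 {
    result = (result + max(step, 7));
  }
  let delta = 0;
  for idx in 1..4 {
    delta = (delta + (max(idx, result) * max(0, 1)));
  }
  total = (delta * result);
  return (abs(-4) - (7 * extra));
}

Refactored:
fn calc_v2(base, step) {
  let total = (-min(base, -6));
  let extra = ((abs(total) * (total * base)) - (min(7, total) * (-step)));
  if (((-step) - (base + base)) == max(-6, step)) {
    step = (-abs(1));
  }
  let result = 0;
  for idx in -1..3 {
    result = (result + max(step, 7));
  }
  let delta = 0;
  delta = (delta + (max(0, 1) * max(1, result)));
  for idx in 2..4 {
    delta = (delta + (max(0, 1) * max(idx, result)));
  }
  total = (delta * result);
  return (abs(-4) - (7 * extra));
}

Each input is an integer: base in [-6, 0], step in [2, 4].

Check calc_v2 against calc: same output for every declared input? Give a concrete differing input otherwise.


There is a counterexample at base=-5, step=2: 809 on one side, 1180 on the other.
calc: total=5, then extra=-115, then (((-step) - (base + base)) == max(-6, step)) is false, then result=0, then (idx=-1), then result=7, then (idx=0), then result=14, then (idx=1), then result=21, then (idx=2), then result=28, then delta=0, then (idx=1), then delta=28, then (idx=2), then delta=56, then (idx=3), then delta=84, then total=2352, then returns 809
calc_v2: total=6, then extra=-168, then (((-step) - (base + base)) == max(-6, step)) is false, then result=0, then (idx=-1), then result=7, then (idx=0), then result=14, then (idx=1), then result=21, then (idx=2), then result=28, then delta=0, then delta=28, then (idx=2), then delta=56, then (idx=3), then delta=84, then total=2352, then returns 1180
verdict: not equivalent; witness: base=-5, step=2


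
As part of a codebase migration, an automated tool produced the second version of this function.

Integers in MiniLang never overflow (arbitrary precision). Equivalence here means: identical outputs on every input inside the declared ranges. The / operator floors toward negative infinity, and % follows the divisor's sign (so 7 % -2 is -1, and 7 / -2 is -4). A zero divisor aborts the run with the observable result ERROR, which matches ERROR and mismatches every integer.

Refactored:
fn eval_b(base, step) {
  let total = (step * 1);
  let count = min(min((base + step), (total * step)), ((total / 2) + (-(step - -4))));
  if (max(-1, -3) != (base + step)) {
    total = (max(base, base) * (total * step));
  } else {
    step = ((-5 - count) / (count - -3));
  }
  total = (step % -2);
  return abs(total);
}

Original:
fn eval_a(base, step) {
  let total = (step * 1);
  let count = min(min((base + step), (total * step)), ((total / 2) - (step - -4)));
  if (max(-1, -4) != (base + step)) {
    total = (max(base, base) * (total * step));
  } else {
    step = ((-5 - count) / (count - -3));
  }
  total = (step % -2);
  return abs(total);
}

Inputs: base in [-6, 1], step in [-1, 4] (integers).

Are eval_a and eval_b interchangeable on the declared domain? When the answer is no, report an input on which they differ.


Equivalent. Although `-4` became `-3`, no input in the stated domain can expose it.
Sweeping the whole domain (48 inputs) finds no disagreement.
Tracing base=-6, step=-1: eval_a: total = -1; count = -7; (max(-1, -4) != (base + step)) -> true; total = -6; total = -1; return 1 | eval_b: total = -1; count = -7; (max(-1, -3) != (base + step)) -> true; total = -6; total = -1; return 1 — matching result 1.
verdict: equivalent


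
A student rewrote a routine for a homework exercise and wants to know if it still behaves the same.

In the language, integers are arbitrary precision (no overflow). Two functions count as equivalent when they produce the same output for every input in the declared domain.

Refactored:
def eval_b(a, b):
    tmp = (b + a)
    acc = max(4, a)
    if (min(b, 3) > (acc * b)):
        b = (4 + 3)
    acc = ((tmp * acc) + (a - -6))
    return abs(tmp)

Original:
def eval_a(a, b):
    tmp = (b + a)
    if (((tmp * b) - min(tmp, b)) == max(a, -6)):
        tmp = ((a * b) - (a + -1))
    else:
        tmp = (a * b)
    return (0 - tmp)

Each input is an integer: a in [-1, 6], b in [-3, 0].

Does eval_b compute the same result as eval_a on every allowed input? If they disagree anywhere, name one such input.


At a=-1, b=-3: eval_a gives -3, eval_b gives 4.
verdict: not equivalent; witness: a=-1, b=-3


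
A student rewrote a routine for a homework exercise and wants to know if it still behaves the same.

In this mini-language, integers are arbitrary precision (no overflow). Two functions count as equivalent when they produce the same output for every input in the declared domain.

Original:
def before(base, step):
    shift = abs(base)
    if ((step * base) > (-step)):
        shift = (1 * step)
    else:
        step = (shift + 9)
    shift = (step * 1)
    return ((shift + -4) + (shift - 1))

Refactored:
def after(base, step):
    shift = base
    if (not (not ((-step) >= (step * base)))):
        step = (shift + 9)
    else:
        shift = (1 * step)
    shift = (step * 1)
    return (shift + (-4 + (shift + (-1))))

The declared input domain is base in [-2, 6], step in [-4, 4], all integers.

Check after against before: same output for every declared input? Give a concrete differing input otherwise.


Consider the input base=-2, step=0.
before: shift = 2; ((step * base) > (-step)) -> false; step = 11; shift = 11; return 17
after: shift = -2; (not (not ((-step) >= (step * base)))) -> true; step = 7; shift = 7; return 9
17 vs 9 — the two versions disagree here.
verdict: not equivalent; witness: base=-2, step=0


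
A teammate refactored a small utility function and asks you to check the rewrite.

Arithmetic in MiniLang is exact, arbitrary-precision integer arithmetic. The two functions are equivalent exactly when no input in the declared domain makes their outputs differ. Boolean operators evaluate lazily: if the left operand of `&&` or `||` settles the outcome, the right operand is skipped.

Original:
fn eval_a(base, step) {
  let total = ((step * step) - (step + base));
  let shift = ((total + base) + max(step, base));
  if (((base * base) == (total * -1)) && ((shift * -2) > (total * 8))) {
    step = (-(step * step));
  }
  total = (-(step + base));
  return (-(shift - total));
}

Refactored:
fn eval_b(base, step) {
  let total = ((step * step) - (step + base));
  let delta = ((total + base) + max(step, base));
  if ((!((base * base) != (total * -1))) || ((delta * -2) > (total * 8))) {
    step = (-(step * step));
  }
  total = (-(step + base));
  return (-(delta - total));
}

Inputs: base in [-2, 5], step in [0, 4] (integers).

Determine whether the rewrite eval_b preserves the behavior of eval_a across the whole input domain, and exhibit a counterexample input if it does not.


At base=0, step=1: eval_a gives -2, eval_b gives 0.
verdict: not equivalent; witness: base=0, step=1


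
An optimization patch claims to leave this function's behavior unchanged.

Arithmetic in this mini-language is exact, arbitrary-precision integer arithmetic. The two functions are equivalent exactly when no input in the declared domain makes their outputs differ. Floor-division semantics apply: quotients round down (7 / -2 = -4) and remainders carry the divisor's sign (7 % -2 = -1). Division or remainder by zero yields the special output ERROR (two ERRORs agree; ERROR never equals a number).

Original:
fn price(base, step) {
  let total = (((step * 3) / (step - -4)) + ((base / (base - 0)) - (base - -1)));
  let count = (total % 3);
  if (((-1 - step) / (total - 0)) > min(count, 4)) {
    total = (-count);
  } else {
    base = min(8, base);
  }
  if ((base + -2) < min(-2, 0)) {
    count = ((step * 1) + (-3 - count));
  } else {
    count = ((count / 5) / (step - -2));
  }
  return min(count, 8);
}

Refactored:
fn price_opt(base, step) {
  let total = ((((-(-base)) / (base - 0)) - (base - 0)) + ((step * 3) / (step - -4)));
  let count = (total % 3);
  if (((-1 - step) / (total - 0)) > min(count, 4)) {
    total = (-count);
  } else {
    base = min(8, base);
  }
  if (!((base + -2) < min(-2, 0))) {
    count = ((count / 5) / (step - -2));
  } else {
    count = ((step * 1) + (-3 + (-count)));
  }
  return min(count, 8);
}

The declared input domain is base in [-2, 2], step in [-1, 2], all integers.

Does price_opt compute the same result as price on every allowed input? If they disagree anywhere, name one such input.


Run the pair on base=-2, step=-1.
price: total = 1; count = 1; (((-1 - step) / (total - 0)) > min(count, 4)) -> false; base = -2; ((base + -2) < min(-2, 0)) -> true; count = -5; return -5
price_opt: total = 2; count = 2; (((-1 - step) / (total - 0)) > min(count, 4)) -> false; base = -2; (!((base + -2) < min(-2, 0))) -> false; count = -6; return -6
-5 != -6, so the rewrite changes behavior.
verdict: not equivalent; witness: base=-2, step=-1


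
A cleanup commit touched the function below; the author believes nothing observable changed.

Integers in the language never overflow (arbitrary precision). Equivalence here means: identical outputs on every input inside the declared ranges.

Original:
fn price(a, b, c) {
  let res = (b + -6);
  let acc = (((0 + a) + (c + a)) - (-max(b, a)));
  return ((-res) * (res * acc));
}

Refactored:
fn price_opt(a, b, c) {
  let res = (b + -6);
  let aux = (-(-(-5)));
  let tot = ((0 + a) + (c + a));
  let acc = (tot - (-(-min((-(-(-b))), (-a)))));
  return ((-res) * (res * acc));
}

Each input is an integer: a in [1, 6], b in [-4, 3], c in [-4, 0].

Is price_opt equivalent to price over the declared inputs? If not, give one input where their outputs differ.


The edit looks behavioral (`-6` became `-5`), but over these ranges it never changes the outcome.
As a probe, take a=3, b=-2, c=-1: price runs res=-8, then acc=8, then returns -512; price_opt runs res=-8, then aux=-5, then tot=5, then acc=8, then returns -512; both end at -512.
Sweeping the whole domain (240 inputs) finds no disagreement.
verdict: equivalent


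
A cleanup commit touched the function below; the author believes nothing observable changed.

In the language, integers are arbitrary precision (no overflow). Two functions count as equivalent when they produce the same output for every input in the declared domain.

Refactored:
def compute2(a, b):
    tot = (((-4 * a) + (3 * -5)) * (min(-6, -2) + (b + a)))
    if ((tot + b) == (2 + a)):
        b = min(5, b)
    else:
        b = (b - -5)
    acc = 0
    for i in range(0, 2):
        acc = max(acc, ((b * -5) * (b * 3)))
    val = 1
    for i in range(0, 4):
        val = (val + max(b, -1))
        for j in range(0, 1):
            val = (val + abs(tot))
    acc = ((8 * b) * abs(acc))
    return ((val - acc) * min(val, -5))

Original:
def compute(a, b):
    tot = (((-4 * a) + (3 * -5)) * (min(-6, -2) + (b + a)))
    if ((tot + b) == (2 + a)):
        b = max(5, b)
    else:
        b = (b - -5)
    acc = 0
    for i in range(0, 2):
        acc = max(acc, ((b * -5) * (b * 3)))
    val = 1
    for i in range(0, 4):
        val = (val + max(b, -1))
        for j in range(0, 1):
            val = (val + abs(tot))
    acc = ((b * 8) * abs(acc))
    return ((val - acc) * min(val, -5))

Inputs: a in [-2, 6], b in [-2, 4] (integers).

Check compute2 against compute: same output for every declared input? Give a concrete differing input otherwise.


There is a counterexample at a=2, b=4: -105 on one side, -85 on the other.
compute: tot=0, then ((tot + b) == (2 + a)) is true, then b=5, then acc=0, then (i=0), then acc=0, then (i=1), then acc=0, then val=1, then (i=0), then val=6, then (j=0), then val=6, then (i=1), then val=11, then (j=0), then val=11, then (i=2), then val=16, then (j=0), then val=16, then (i=3), then val=21, then (j=0), then val=21, then acc=0, then returns -105
compute2: tot=0, then ((tot + b) == (2 + a)) is true, then b=4, then acc=0, then (i=0), then acc=0, then (i=1), then acc=0, then val=1, then (i=0), then val=5, then (j=0), then val=5, then (i=1), then val=9, then (j=0), then val=9, then (i=2), then val=13, then (j=0), then val=13, then (i=3), then val=17, then (j=0), then val=17, then acc=0, then returns -85
verdict: not equivalent; witness: a=2, b=4


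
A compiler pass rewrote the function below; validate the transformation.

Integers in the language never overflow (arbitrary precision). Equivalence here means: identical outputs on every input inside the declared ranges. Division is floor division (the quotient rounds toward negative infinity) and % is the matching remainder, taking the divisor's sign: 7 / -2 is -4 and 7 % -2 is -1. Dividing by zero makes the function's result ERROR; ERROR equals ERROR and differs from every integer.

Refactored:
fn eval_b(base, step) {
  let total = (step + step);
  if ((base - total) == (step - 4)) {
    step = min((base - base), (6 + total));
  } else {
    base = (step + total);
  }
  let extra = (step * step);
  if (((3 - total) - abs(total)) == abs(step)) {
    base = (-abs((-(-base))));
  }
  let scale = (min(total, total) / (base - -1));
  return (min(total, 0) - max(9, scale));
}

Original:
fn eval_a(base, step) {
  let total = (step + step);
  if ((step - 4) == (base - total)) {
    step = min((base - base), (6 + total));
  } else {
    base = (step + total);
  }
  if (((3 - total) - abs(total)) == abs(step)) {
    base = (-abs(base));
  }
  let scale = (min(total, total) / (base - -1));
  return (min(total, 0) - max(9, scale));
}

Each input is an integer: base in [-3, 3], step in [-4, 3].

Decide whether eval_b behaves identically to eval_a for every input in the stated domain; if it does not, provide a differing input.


Differences: local variable names differ, plus arithmetic usage differs, plus statement counts differ — yet all 56 inputs agree.
verdict: equivalent


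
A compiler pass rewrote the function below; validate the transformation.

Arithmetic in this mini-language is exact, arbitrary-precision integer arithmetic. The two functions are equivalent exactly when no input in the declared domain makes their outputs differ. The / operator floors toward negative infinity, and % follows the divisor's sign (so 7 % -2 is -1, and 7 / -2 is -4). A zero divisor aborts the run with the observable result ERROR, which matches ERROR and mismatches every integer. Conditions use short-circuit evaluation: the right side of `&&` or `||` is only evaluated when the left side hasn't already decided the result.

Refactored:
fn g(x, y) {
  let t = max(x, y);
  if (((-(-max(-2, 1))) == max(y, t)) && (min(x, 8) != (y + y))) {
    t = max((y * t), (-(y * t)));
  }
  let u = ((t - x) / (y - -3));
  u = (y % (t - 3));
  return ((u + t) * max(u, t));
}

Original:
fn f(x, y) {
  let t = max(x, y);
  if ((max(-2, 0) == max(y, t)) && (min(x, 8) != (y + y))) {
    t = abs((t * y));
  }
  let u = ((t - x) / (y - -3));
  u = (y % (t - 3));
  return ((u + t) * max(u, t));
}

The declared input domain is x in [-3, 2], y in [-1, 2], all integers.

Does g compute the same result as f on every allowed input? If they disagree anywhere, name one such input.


Take x=1, y=0.
f: t becomes 1; next ((max(-2, 0) == max(y, t)) && (min(x, 8) != (y + y))) evaluates to false; next u becomes 0; next u becomes 0; next final value 1
g: t becomes 1; next (((-(-max(-2, 1))) == max(y, t)) && (min(x, 8) != (y + y))) evaluates to true; next t becomes 0; next u becomes -1; next u becomes 0; next final value 0
1 != 0, so the rewrite changes behavior.
verdict: not equivalent; witness: x=1, y=0


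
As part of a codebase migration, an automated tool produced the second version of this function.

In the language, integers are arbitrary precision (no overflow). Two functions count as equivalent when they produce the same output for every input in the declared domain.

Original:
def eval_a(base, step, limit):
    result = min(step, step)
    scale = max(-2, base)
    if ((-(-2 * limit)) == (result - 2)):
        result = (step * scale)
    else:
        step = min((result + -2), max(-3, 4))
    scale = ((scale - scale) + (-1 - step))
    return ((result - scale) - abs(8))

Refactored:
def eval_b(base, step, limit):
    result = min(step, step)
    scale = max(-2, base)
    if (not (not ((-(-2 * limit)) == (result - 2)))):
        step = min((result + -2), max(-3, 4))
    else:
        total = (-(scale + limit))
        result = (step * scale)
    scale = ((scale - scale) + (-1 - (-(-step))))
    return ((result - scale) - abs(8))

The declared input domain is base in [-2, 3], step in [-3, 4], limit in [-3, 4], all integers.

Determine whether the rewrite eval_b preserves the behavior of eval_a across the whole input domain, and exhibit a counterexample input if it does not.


On input base=-2, step=-3, limit=-3, eval_a returns -15 while eval_b returns -4.
verdict: not equivalent; witness: base=-2, step=-3, limit=-3


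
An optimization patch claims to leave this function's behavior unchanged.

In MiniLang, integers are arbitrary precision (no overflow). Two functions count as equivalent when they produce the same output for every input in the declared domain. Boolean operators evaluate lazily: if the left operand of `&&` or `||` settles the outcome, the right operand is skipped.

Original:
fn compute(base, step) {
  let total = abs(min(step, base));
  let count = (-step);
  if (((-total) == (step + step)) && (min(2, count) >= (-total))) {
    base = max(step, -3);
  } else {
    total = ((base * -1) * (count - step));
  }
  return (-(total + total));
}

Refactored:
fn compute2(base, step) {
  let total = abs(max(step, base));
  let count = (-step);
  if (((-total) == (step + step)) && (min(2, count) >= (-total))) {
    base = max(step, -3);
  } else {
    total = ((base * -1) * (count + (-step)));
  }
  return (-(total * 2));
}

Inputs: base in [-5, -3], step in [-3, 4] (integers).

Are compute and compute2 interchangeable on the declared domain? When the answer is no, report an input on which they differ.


These are not equivalent — on base=-4, step=-2 the outputs split (-8 vs -32).
compute: total=4, then count=2, then (((-total) == (step + step)) && (min(2, count) >= (-total))) is true, then base=-2, then returns -8
compute2: total=2, then count=2, then (((-total) == (step + step)) && (min(2, count) >= (-total))) is false, then total=16, then returns -32
verdict: not equivalent; witness: base=-4, step=-2


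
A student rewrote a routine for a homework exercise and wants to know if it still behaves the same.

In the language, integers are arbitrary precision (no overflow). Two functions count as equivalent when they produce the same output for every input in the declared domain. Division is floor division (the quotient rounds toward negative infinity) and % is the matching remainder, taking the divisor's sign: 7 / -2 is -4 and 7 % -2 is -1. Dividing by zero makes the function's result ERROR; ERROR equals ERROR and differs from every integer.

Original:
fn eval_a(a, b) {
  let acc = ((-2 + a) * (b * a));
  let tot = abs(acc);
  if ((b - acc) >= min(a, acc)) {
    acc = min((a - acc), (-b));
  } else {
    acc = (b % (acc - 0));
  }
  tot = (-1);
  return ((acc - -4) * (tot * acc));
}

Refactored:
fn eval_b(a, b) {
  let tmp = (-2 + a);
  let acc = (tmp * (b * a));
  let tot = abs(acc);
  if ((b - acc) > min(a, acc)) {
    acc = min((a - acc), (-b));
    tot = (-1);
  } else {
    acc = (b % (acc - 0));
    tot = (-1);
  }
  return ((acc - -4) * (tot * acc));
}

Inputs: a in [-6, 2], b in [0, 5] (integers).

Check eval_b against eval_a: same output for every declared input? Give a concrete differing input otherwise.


Try a=0, b=0.
eval_a: acc becomes 0; next tot becomes 0; next ((b - acc) >= min(a, acc)) evaluates to true; next acc becomes 0; next tot becomes -1; next final value 0
eval_b: tmp becomes -2; next acc becomes 0; next tot becomes 0; next ((b - acc) > min(a, acc)) evaluates to false; next hits division by zero so the output is ERROR
0 vs ERROR — the two versions disagree here.
verdict: not equivalent; witness: a=0, b=0


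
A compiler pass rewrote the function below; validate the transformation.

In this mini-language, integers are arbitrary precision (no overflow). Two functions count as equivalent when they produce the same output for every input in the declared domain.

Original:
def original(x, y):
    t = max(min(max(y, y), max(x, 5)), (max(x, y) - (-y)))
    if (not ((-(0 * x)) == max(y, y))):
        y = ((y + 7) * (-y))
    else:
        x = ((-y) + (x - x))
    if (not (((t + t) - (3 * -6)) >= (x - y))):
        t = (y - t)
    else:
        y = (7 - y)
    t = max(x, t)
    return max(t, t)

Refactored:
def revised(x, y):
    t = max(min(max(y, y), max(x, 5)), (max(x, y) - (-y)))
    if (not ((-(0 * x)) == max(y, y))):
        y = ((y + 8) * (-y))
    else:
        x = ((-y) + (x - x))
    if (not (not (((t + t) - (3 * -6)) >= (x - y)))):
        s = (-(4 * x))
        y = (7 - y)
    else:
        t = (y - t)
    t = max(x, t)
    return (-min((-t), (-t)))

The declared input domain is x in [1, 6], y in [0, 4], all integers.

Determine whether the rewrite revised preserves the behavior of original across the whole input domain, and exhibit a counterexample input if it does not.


Consider the input x=6, y=3.
original: t = 9; (not ((-(0 * x)) == max(y, y))) -> true; y = -30; (not (((t + t) - (3 * -6)) >= (x - y))) -> false; y = 37; t = 9; return 9
revised: t = 9; (not ((-(0 * x)) == max(y, y))) -> true; y = -33; (not (not (((t + t) - (3 * -6)) >= (x - y)))) -> false; t = -42; t = 6; return 6
9 != 6, so the rewrite changes behavior.
verdict: not equivalent; witness: x=6, y=3


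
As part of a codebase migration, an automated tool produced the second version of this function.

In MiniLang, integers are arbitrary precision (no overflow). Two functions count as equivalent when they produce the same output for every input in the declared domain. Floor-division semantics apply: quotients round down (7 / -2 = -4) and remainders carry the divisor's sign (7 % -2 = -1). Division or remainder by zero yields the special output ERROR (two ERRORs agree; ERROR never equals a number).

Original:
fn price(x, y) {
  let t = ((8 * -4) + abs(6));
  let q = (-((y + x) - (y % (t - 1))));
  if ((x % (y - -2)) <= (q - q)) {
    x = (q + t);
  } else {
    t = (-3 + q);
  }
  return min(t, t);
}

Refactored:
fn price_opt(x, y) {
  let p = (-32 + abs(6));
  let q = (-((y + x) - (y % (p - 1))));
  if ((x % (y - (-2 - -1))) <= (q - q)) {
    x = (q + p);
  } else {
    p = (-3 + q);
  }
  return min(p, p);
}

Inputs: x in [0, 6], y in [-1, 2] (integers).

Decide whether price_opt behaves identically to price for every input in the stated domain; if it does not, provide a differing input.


Evaluate both at x=0, y=-1.
price: t becomes -26; next q becomes 0; next ((x % (y - -2)) <= (q - q)) evaluates to true; next x becomes -26; next final value -26
price_opt: p becomes -26; next q becomes 0; next hits division by zero so the output is ERROR
-26 vs ERROR — the two versions disagree here.
verdict: not equivalent; witness: x=0, y=-1


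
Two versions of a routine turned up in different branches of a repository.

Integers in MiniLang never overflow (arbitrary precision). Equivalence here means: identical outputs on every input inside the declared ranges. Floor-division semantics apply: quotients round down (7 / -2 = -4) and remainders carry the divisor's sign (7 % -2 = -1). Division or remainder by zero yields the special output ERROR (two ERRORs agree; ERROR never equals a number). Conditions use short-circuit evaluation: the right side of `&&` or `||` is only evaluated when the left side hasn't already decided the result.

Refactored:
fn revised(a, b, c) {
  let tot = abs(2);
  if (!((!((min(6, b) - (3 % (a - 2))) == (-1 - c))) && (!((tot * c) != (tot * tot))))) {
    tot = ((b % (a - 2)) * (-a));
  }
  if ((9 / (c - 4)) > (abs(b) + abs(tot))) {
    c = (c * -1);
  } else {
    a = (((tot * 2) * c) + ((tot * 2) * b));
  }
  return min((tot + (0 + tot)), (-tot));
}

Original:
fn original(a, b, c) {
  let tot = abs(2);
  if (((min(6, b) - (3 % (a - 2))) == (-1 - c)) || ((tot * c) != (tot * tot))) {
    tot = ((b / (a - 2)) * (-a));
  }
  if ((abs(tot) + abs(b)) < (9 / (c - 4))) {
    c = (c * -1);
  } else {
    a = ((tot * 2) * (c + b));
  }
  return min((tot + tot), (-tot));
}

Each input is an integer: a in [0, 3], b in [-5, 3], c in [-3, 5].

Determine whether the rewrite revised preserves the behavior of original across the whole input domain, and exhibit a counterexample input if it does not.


Not equivalent: a=1, b=-5, c=-3 separates them (-10 vs 0).
original: tot becomes 2; next (((min(6, b) - (3 % (a - 2))) == (-1 - c)) || ((tot * c) != (tot * tot))) evaluates to true; next tot becomes -5; next ((abs(tot) + abs(b)) < (9 / (c - 4))) evaluates to false; next a becomes 80; next final value -10
revised: tot becomes 2; next (!((!((min(6, b) - (3 % (a - 2))) == (-1 - c))) && (!((tot * c) != (tot * tot))))) evaluates to true; next tot becomes 0; next ((9 / (c - 4)) > (abs(b) + abs(tot))) evaluates to false; next a becomes 0; next final value 0
verdict: not equivalent; witness: a=1, b=-5, c=-3
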